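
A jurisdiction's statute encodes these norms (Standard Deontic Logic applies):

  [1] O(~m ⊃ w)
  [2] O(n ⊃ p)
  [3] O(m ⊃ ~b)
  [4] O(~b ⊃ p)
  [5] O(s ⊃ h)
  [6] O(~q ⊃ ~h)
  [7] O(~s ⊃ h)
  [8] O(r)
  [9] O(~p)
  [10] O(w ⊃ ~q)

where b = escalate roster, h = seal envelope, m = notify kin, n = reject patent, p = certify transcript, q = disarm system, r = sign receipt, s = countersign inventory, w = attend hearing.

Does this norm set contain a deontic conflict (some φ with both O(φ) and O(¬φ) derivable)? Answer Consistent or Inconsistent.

Premises 7 and 5 cover both cases: O(~s ⊃ h) and O(s ⊃ h). Since ~s ∨ s is a tautology, O(h) follows.
The contrapositive of premise 6 (O(~q ⊃ ~h)) is O(h ⊃ q), and O(h) is already established, so O(q).
The contrapositive of premise 10 (O(w ⊃ ~q)) is O(q ⊃ ~w), and O(q) is already established, so O(~w).
Premise 1, O(~m ⊃ w), contraposes to O(~w ⊃ m); with O(~w) we get O(m).
Applying K to premise 3 (O(m ⊃ ~b)) and O(m) yields O(~b).
Applying K to premise 4 (O(~b ⊃ p)) and O(~b) yields O(p).
However, premise 9 gives O(~p).
We now have both O(p) and O(~p) — p is simultaneously obligatory and forbidden, violating the D-axiom.

Inconsistent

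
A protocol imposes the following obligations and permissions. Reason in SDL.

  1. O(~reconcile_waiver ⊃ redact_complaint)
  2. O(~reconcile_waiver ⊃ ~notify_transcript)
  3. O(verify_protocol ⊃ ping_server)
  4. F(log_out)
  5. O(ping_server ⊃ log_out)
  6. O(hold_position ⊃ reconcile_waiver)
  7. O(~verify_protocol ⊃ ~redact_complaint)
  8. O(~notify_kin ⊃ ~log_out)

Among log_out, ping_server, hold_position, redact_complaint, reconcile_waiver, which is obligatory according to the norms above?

Premise 4 is F(log_out), i.e. O(~log_out).
The contrapositive of premise 5 (O(ping_server ⊃ log_out)) is O(~log_out ⊃ ~ping_server), and O(~log_out) is already established, so O(~ping_server).
Premise 3 is O(verify_protocol ⊃ ping_server); contrapositively O(~ping_server ⊃ ~verify_protocol). Since O(~ping_server) holds, K gives O(~verify_protocol).
From O(~verify_protocol) and premise 7, O(~verify_protocol ⊃ ~redact_complaint), we obtain O(~redact_complaint).
Premise 1 is O(~reconcile_waiver ⊃ redact_complaint); contrapositively O(~redact_complaint ⊃ reconcile_waiver). Since O(~redact_complaint) holds, K gives O(reconcile_waiver).
So O(reconcile_waiver) holds — reconcile_waiver is obligatory. None of the other listed options is made obligatory by any chain of premises.

reconcile_waiver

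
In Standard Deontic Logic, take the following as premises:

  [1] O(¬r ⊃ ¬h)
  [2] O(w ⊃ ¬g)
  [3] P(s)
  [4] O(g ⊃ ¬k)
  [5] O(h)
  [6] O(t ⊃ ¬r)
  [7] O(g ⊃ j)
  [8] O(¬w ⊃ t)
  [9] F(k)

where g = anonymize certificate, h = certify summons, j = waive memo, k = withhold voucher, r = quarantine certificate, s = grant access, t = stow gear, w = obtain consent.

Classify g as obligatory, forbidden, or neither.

From premise 5 we have O(h).
The contrapositive of premise 1 (O(¬r ⊃ ¬h)) is O(h ⊃ r), and O(h) is already established, so O(r).
The contrapositive of premise 6 (O(t ⊃ ¬r)) is O(r ⊃ ¬t), and O(r) is already established, so O(¬t).
Premise 8, O(¬w ⊃ t), contraposes to O(¬t ⊃ w); with O(¬t) we get O(w).
Applying K to premise 2 (O(w ⊃ ¬g)) and O(w) yields O(¬g).
Premises 3, 4, 7, 9 do not contribute to this derivation.
Thus O(¬g), which is F(g): g is forbidden.

Forbidden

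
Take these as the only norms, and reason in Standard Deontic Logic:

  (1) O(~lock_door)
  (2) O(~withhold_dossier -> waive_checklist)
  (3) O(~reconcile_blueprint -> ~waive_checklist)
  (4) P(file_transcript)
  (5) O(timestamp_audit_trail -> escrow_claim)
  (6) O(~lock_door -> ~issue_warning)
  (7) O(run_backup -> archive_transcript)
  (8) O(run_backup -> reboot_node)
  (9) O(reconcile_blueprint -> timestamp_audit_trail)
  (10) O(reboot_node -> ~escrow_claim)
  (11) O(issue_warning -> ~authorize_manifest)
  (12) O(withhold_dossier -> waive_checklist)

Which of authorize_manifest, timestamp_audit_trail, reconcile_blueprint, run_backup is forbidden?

run_backup

Premises 12 and 2 cover both cases: O(withhold_dossier -> waive_checklist) and O(~withhold_dossier -> waive_checklist). Since withhold_dossier ∨ ~withhold_dossier is a tautology, O(waive_checklist) follows.
Premise 3, O(~reconcile_blueprint -> ~waive_checklist), contraposes to O(waive_checklist -> reconcile_blueprint); with O(waive_checklist) we get O(reconcile_blueprint).
From O(reconcile_blueprint) and premise 9, O(reconcile_blueprint -> timestamp_audit_trail), we obtain O(timestamp_audit_trail).
With premise 5, O(timestamp_audit_trail -> escrow_claim), the K-axiom yields O(escrow_claim).
Premise 10 is O(reboot_node -> ~escrow_claim); contrapositively O(escrow_claim -> ~reboot_node). Since O(escrow_claim) holds, K gives O(~reboot_node).
Premise 8, O(run_backup -> reboot_node), contraposes to O(~reboot_node -> ~run_backup); with O(~reboot_node) we get O(~run_backup).
So O(~run_backup) holds, i.e. run_backup is forbidden. None of the other listed options is forbidden under the premises.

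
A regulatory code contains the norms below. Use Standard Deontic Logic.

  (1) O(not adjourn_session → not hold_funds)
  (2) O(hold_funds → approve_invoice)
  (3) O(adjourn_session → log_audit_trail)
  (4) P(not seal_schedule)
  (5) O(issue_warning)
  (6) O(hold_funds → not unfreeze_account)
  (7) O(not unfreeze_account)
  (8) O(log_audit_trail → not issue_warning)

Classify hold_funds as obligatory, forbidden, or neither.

Forbidden

Premise 5 gives O(issue_warning).
The contrapositive of premise 8 (O(log_audit_trail → not issue_warning)) is O(issue_warning → not log_audit_trail), and O(issue_warning) is already established, so O(not log_audit_trail).
Premise 3, O(adjourn_session → log_audit_trail), contraposes to O(not log_audit_trail → not adjourn_session); with O(not log_audit_trail) we get O(not adjourn_session).
From O(not adjourn_session) and premise 1, O(not adjourn_session → not hold_funds), we obtain O(not hold_funds).
Premises 2, 4, 6, 7 do not contribute to this derivation.
Thus O(not hold_funds), which is F(hold_funds): hold_funds is forbidden.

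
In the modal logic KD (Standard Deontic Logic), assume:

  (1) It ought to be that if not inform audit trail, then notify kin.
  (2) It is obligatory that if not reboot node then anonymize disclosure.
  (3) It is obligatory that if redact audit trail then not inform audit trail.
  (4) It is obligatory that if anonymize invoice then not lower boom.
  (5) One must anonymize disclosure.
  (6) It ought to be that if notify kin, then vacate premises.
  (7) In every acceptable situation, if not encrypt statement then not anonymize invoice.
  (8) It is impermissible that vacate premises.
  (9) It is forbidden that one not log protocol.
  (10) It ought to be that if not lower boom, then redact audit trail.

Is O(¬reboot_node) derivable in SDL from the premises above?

No

Premise 2 is O(¬reboot_node → anonymize_disclosure); even if O(anonymize_disclosure) held, inferring O(¬reboot_node) would be affirming the consequent — invalid.
No other premise forces O(¬reboot_node). An ideal world satisfying every premise can still have ¬reboot_node false, so O(¬reboot_node) is not derivable.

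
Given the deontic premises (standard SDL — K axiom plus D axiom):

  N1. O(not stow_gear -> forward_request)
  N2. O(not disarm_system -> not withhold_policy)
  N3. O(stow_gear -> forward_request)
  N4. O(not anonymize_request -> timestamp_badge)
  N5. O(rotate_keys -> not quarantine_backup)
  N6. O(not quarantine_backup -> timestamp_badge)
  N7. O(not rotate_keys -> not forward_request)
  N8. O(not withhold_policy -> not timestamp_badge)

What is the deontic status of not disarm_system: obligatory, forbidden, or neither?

Forbidden

Premises 1 and 3 are O(not stow_gear -> forward_request) and O(stow_gear -> forward_request); every ideal world satisfies not stow_gear or stow_gear, so in either case forward_request holds — hence O(forward_request).
Premise 7 is O(not rotate_keys -> not forward_request); contrapositively O(forward_request -> rotate_keys). Since O(forward_request) holds, K gives O(rotate_keys).
Applying K to premise 5 (O(rotate_keys -> not quarantine_backup)) and O(rotate_keys) yields O(not quarantine_backup).
Premise 6 is O(not quarantine_backup -> timestamp_badge); since O(not quarantine_backup), deontic closure gives O(timestamp_badge).
The contrapositive of premise 8 (O(not withhold_policy -> not timestamp_badge)) is O(timestamp_badge -> withhold_policy), and O(timestamp_badge) is already established, so O(withhold_policy).
Premise 2 is O(not disarm_system -> not withhold_policy); contrapositively O(withhold_policy -> disarm_system). Since O(withhold_policy) holds, K gives O(disarm_system).
Premise 4 does not contribute to this derivation.
Thus O(disarm_system), which is F(not disarm_system): not disarm_system is forbidden.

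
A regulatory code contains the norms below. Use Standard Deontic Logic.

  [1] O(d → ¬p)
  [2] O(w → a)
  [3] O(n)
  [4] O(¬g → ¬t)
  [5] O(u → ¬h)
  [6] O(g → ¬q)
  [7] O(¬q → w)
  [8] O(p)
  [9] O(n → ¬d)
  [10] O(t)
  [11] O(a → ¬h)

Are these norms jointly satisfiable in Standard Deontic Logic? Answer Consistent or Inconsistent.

Premise 1 is O(d → ¬p), but O(d) is not derivable from the premises, so it does not yield O(¬p).
So O(¬p) is not derivable, and the apparent clash with O(p) does not arise.
A world satisfying every obligation exists (e.g. a=true, d=false, g=true, h=false, n=true, p=true, q=false, t=true, u=false, w=true); no atom is both obligatory and forbidden, so the set is consistent.

Consistent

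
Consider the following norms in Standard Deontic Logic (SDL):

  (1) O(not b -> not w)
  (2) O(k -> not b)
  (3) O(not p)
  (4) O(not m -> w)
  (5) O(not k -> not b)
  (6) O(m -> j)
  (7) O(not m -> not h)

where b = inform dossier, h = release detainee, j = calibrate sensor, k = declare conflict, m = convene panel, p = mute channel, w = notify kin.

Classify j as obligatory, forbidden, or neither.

Premises 5 and 2 are O(not k -> not b) and O(k -> not b); every ideal world satisfies not k or k, so in either case not b holds — hence O(not b).
From O(not b) and premise 1, O(not b -> not w), we obtain O(not w).
The contrapositive of premise 4 (O(not m -> w)) is O(not w -> m), and O(not w) is already established, so O(m).
With premise 6, O(m -> j), the K-axiom yields O(j).
Premises 3, 7 do not contribute to this derivation.
Hence j is obligatory.

Obligatory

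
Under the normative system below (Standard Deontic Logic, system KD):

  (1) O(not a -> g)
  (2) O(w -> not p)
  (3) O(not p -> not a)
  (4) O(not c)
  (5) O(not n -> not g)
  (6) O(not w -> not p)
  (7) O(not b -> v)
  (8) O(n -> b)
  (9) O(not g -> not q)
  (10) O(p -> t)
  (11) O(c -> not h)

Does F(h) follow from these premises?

No

Premise 11 is O(c -> not h), but O(c) is not derivable from the premises, so it does not yield O(not h).
No other premise forces O(not h). An ideal world satisfying every premise can still have h true, so F(h) is not derivable.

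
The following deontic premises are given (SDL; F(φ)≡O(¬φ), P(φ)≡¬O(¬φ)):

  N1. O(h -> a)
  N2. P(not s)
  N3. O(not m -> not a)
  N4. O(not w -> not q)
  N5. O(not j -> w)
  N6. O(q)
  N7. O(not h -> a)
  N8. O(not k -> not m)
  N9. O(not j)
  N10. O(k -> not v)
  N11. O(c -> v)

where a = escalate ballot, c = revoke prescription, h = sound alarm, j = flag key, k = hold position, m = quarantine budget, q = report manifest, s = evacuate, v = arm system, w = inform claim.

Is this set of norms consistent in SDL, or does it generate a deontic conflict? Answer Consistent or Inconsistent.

Premise 4 is O(not w -> not q), but O(not w) is not derivable from the premises, so it does not yield O(not q).
So O(not q) is not derivable, and the apparent clash with O(q) does not arise.
A world satisfying every obligation exists (e.g. a=true, c=false, h=false, j=false, k=true, m=true, q=true, s=false, v=false, w=true); no atom is both obligatory and forbidden, so the set is consistent.

Consistent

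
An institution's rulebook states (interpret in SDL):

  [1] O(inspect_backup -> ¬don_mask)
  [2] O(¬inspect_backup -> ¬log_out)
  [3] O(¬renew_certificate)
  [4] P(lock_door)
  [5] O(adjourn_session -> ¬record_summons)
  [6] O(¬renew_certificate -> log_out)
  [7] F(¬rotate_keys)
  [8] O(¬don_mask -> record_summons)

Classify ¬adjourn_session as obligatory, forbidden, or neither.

Premise 3 states O(¬renew_certificate) outright.
From O(¬renew_certificate) and premise 6, O(¬renew_certificate -> log_out), we obtain O(log_out).
Premise 2, O(¬inspect_backup -> ¬log_out), contraposes to O(log_out -> inspect_backup); with O(log_out) we get O(inspect_backup).
From O(inspect_backup) and premise 1, O(inspect_backup -> ¬don_mask), we obtain O(¬don_mask).
Applying K to premise 8 (O(¬don_mask -> record_summons)) and O(¬don_mask) yields O(record_summons).
Premise 5, O(adjourn_session -> ¬record_summons), contraposes to O(record_summons -> ¬adjourn_session); with O(record_summons) we get O(¬adjourn_session).
Premises 4, 7 do not contribute to this derivation.
Hence ¬adjourn_session is obligatory.

Obligatory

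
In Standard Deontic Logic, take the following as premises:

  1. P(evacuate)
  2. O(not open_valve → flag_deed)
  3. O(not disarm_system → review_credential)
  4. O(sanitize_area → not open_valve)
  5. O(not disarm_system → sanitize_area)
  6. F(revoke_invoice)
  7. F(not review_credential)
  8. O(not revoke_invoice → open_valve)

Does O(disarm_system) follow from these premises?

Yes

Premise 6 is F(revoke_invoice), i.e. O(not revoke_invoice).
Applying K to premise 8 (O(not revoke_invoice → open_valve)) and O(not revoke_invoice) yields O(open_valve).
Premise 4 is O(sanitize_area → not open_valve); contrapositively O(open_valve → not sanitize_area). Since O(open_valve) holds, K gives O(not sanitize_area).
The contrapositive of premise 5 (O(not disarm_system → sanitize_area)) is O(not sanitize_area → disarm_system), and O(not sanitize_area) is already established, so O(disarm_system).
Premises 1, 2, 3, 7 do not contribute to this derivation.
So O(disarm_system) follows.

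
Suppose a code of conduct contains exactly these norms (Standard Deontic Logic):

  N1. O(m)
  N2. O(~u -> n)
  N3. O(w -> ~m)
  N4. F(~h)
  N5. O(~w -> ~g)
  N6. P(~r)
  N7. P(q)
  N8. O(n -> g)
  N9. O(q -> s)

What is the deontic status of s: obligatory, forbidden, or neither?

Premise 9 is O(q -> s), but O(q) is not derivable from the premises (the permission P(q) asserts only ~O(~q), not O(q)), so it does not yield O(s).
No premise or chain of K-axiom applications forces O(s), and none forces O(~s). So s is neither obligatory nor forbidden under these norms.

Neither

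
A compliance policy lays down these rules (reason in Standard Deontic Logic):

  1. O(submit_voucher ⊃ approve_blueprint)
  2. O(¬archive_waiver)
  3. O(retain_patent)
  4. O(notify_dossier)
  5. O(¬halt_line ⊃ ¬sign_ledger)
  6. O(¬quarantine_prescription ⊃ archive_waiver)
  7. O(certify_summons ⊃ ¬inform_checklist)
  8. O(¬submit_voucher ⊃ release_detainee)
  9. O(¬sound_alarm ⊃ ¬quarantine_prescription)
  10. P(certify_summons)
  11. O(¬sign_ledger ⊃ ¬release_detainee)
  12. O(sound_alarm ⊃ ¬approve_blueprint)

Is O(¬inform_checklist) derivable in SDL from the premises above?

Premise 7 is O(certify_summons ⊃ ¬inform_checklist), but O(certify_summons) is not derivable from the premises (the permission P(certify_summons) asserts only ¬O(¬certify_summons), not O(certify_summons)), so it does not yield O(¬inform_checklist).
No other premise forces O(¬inform_checklist). An ideal world satisfying every premise can still have ¬inform_checklist false, so O(¬inform_checklist) is not derivable.

No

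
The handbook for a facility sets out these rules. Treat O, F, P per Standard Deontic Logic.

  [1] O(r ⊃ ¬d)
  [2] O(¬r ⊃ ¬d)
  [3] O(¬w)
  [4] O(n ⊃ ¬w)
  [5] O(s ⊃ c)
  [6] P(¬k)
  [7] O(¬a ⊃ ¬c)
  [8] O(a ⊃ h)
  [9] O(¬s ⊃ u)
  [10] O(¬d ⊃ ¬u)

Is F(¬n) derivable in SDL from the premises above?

No

Premise 4 is O(n ⊃ ¬w); even if O(¬w) held, inferring O(n) would be affirming the consequent — invalid.
No other premise forces O(n). An ideal world satisfying every premise can still have ¬n true, so F(¬n) is not derivable.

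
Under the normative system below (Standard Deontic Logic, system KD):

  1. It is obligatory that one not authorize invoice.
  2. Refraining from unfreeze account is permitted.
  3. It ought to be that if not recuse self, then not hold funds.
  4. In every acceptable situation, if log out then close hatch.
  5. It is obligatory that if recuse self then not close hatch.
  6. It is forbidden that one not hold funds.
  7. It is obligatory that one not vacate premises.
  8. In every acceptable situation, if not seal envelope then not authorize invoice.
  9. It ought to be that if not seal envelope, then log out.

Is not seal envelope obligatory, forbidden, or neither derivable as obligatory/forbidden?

Premise 6, F(¬hold_funds), is equivalent to O(hold_funds).
Premise 3 is O(¬recuse_self → ¬hold_funds); contrapositively O(hold_funds → recuse_self). Since O(hold_funds) holds, K gives O(recuse_self).
Premise 5 is O(recuse_self → ¬close_hatch); since O(recuse_self), deontic closure gives O(¬close_hatch).
The contrapositive of premise 4 (O(log_out → close_hatch)) is O(¬close_hatch → ¬log_out), and O(¬close_hatch) is already established, so O(¬log_out).
Premise 9, O(¬seal_envelope → log_out), contraposes to O(¬log_out → seal_envelope); with O(¬log_out) we get O(seal_envelope).
Premises 1, 2, 7, 8 do not contribute to this derivation.
Thus O(seal_envelope), which is F(¬seal_envelope): ¬seal_envelope is forbidden.

Forbidden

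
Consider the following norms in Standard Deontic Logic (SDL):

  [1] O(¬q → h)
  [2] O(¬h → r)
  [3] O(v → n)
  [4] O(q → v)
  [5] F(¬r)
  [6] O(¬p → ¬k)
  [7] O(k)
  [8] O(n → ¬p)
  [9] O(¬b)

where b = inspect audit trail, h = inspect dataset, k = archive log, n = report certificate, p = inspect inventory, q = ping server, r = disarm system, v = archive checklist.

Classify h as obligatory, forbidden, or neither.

Obligatory

Premise 7 gives O(k).
Premise 6, O(¬p → ¬k), contraposes to O(k → p); with O(k) we get O(p).
Premise 8 is O(n → ¬p); contrapositively O(p → ¬n). Since O(p) holds, K gives O(¬n).
The contrapositive of premise 3 (O(v → n)) is O(¬n → ¬v), and O(¬n) is already established, so O(¬v).
The contrapositive of premise 4 (O(q → v)) is O(¬v → ¬q), and O(¬v) is already established, so O(¬q).
Applying K to premise 1 (O(¬q → h)) and O(¬q) yields O(h).
Premises 2, 5, 9 do not contribute to this derivation.
Hence h is obligatory.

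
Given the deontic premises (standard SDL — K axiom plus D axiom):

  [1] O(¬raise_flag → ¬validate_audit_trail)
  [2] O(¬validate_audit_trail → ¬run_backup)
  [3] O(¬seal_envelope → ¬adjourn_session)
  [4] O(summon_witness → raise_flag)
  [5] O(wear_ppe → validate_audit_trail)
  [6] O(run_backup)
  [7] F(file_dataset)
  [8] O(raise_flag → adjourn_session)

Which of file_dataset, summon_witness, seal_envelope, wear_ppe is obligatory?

From premise 6 we have O(run_backup).
The contrapositive of premise 2 (O(¬validate_audit_trail → ¬run_backup)) is O(run_backup → validate_audit_trail), and O(run_backup) is already established, so O(validate_audit_trail).
Premise 1, O(¬raise_flag → ¬validate_audit_trail), contraposes to O(validate_audit_trail → raise_flag); with O(validate_audit_trail) we get O(raise_flag).
With premise 8, O(raise_flag → adjourn_session), the K-axiom yields O(adjourn_session).
Premise 3 is O(¬seal_envelope → ¬adjourn_session); contrapositively O(adjourn_session → seal_envelope). Since O(adjourn_session) holds, K gives O(seal_envelope).
So O(seal_envelope) holds — seal_envelope is obligatory. None of the other listed options is made obligatory by any chain of premises.

seal_envelope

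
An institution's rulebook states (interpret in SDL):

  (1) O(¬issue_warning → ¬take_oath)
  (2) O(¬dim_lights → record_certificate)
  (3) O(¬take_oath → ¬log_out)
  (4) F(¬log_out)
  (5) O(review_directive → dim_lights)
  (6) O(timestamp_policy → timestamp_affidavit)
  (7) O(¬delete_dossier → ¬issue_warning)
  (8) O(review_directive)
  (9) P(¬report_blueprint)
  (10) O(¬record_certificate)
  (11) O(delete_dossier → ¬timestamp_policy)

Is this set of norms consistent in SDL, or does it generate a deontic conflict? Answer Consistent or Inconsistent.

Premise 2 is O(¬dim_lights → record_certificate), but O(¬dim_lights) is not derivable from the premises, so it does not yield O(record_certificate).
So O(record_certificate) is not derivable, and the apparent clash with O(¬record_certificate) does not arise.
A world satisfying every obligation exists (e.g. delete_dossier=true, dim_lights=true, issue_warning=true, log_out=true, record_certificate=false, report_blueprint=false, review_directive=true, take_oath=true, timestamp_affidavit=false, timestamp_policy=false); no atom is both obligatory and forbidden, so the set is consistent.

Consistent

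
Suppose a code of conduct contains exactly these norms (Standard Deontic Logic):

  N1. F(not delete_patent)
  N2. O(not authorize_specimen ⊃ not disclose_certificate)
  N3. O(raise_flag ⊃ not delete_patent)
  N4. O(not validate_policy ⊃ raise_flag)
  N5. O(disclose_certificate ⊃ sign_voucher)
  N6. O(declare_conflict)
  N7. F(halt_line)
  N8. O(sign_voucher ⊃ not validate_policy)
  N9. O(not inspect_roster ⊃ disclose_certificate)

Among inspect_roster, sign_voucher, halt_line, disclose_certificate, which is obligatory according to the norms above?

F(not delete_patent) at premise 1 means O(delete_patent).
Premise 3, O(raise_flag ⊃ not delete_patent), contraposes to O(delete_patent ⊃ not raise_flag); with O(delete_patent) we get O(not raise_flag).
Premise 4 is O(not validate_policy ⊃ raise_flag); contrapositively O(not raise_flag ⊃ validate_policy). Since O(not raise_flag) holds, K gives O(validate_policy).
Premise 8, O(sign_voucher ⊃ not validate_policy), contraposes to O(validate_policy ⊃ not sign_voucher); with O(validate_policy) we get O(not sign_voucher).
Premise 5, O(disclose_certificate ⊃ sign_voucher), contraposes to O(not sign_voucher ⊃ not disclose_certificate); with O(not sign_voucher) we get O(not disclose_certificate).
The contrapositive of premise 9 (O(not inspect_roster ⊃ disclose_certificate)) is O(not disclose_certificate ⊃ inspect_roster), and O(not disclose_certificate) is already established, so O(inspect_roster).
So O(inspect_roster) holds — inspect_roster is obligatory. None of the other listed options is made obligatory by any chain of premises.

inspect_roster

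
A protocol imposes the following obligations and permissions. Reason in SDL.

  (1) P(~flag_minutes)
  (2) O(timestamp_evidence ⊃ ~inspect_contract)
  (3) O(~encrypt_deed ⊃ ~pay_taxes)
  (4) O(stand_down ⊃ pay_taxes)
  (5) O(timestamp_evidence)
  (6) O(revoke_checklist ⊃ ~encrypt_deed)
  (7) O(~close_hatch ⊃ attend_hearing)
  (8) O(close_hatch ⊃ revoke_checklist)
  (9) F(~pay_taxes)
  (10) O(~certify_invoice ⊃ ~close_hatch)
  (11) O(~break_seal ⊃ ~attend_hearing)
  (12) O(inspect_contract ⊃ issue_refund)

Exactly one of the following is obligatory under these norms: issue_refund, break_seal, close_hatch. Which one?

break_seal

Premise 9, F(~pay_taxes), is equivalent to O(pay_taxes).
Premise 3 is O(~encrypt_deed ⊃ ~pay_taxes); contrapositively O(pay_taxes ⊃ encrypt_deed). Since O(pay_taxes) holds, K gives O(encrypt_deed).
The contrapositive of premise 6 (O(revoke_checklist ⊃ ~encrypt_deed)) is O(encrypt_deed ⊃ ~revoke_checklist), and O(encrypt_deed) is already established, so O(~revoke_checklist).
The contrapositive of premise 8 (O(close_hatch ⊃ revoke_checklist)) is O(~revoke_checklist ⊃ ~close_hatch), and O(~revoke_checklist) is already established, so O(~close_hatch).
Premise 7 is O(~close_hatch ⊃ attend_hearing); since O(~close_hatch), deontic closure gives O(attend_hearing).
Premise 11, O(~break_seal ⊃ ~attend_hearing), contraposes to O(attend_hearing ⊃ break_seal); with O(attend_hearing) we get O(break_seal).
So O(break_seal) holds — break_seal is obligatory. None of the other listed options is made obligatory by any chain of premises.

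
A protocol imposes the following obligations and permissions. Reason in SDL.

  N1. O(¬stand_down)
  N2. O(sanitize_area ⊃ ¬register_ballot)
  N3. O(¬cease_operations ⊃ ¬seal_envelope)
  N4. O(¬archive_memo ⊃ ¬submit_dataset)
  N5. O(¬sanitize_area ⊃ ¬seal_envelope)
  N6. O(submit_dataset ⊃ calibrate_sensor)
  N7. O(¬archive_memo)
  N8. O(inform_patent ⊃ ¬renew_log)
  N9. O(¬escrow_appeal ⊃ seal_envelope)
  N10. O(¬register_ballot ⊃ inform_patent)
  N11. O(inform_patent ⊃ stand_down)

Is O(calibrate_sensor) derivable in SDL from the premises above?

No

Premise 6 is O(submit_dataset ⊃ calibrate_sensor), but O(submit_dataset) is not derivable from the premises, so it does not yield O(calibrate_sensor).
No other premise forces O(calibrate_sensor). An ideal world satisfying every premise can still have calibrate_sensor false, so O(calibrate_sensor) is not derivable.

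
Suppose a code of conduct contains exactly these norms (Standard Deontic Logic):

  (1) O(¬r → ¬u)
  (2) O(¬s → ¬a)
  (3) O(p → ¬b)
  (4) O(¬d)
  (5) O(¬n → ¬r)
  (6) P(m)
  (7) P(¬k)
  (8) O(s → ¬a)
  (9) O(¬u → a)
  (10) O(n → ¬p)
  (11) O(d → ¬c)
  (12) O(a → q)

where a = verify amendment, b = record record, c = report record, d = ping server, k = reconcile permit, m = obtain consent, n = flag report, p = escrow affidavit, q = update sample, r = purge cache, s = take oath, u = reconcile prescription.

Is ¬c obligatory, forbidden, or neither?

Neither

Premise 11 is O(d → ¬c), but O(d) is not derivable from the premises, so it does not yield O(¬c).
No premise or chain of K-axiom applications forces O(¬c), and none forces O(c). So ¬c is neither obligatory nor forbidden under these norms.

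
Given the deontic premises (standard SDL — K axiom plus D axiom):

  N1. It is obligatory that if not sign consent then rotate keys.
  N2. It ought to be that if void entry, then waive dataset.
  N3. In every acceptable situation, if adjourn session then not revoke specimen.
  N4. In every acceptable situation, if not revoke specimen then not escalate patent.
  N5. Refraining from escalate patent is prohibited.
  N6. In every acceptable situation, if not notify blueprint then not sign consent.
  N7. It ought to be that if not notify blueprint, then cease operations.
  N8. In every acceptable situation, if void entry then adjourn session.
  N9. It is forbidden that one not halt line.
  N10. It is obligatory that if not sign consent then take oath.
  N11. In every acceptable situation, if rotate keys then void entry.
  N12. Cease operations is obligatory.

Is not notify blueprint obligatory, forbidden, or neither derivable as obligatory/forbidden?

Premise 5 is F(¬escalate_patent), i.e. O(escalate_patent).
Premise 4, O(¬revoke_specimen → ¬escalate_patent), contraposes to O(escalate_patent → revoke_specimen); with O(escalate_patent) we get O(revoke_specimen).
Premise 3 is O(adjourn_session → ¬revoke_specimen); contrapositively O(revoke_specimen → ¬adjourn_session). Since O(revoke_specimen) holds, K gives O(¬adjourn_session).
Premise 8 is O(void_entry → adjourn_session); contrapositively O(¬adjourn_session → ¬void_entry). Since O(¬adjourn_session) holds, K gives O(¬void_entry).
Premise 11 is O(rotate_keys → void_entry); contrapositively O(¬void_entry → ¬rotate_keys). Since O(¬void_entry) holds, K gives O(¬rotate_keys).
The contrapositive of premise 1 (O(¬sign_consent → rotate_keys)) is O(¬rotate_keys → sign_consent), and O(¬rotate_keys) is already established, so O(sign_consent).
The contrapositive of premise 6 (O(¬notify_blueprint → ¬sign_consent)) is O(sign_consent → notify_blueprint), and O(sign_consent) is already established, so O(notify_blueprint).
Premises 2, 7, 9, 10, 12 do not contribute to this derivation.
Thus O(notify_blueprint), which is F(¬notify_blueprint): ¬notify_blueprint is forbidden.

Forbidden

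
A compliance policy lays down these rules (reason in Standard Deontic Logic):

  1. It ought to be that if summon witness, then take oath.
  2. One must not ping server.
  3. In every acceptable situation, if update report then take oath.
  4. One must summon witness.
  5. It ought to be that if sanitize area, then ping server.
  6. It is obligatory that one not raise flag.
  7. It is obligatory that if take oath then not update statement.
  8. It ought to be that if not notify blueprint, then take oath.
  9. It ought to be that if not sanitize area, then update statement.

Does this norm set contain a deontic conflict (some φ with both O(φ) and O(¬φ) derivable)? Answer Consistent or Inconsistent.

Inconsistent

From premise 4 we have O(summon_witness).
With premise 1, O(summon_witness → take_oath), the K-axiom yields O(take_oath).
From O(take_oath) and premise 7, O(take_oath → ¬update_statement), we obtain O(¬update_statement).
The contrapositive of premise 9 (O(¬sanitize_area → update_statement)) is O(¬update_statement → sanitize_area), and O(¬update_statement) is already established, so O(sanitize_area).
From O(sanitize_area) and premise 5, O(sanitize_area → ping_server), we obtain O(ping_server).
However, F(ping_server) at premise 2 amounts to O(¬ping_server).
We now have both O(ping_server) and O(¬ping_server) — ping_server is simultaneously obligatory and forbidden, violating the D-axiom.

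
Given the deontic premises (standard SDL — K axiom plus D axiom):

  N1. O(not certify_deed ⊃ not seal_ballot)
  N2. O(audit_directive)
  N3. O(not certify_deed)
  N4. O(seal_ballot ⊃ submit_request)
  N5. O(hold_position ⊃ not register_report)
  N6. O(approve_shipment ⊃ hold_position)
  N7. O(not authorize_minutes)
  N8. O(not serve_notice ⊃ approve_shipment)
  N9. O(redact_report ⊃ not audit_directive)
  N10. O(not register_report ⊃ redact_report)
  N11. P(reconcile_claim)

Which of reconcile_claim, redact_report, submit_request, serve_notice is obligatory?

serve_notice

From premise 2 we have O(audit_directive).
Premise 9, O(redact_report ⊃ not audit_directive), contraposes to O(audit_directive ⊃ not redact_report); with O(audit_directive) we get O(not redact_report).
Premise 10 is O(not register_report ⊃ redact_report); contrapositively O(not redact_report ⊃ register_report). Since O(not redact_report) holds, K gives O(register_report).
Premise 5 is O(hold_position ⊃ not register_report); contrapositively O(register_report ⊃ not hold_position). Since O(register_report) holds, K gives O(not hold_position).
The contrapositive of premise 6 (O(approve_shipment ⊃ hold_position)) is O(not hold_position ⊃ not approve_shipment), and O(not hold_position) is already established, so O(not approve_shipment).
Premise 8 is O(not serve_notice ⊃ approve_shipment); contrapositively O(not approve_shipment ⊃ serve_notice). Since O(not approve_shipment) holds, K gives O(serve_notice).
So O(serve_notice) holds — serve_notice is obligatory. None of the other listed options is made obligatory by any chain of premises.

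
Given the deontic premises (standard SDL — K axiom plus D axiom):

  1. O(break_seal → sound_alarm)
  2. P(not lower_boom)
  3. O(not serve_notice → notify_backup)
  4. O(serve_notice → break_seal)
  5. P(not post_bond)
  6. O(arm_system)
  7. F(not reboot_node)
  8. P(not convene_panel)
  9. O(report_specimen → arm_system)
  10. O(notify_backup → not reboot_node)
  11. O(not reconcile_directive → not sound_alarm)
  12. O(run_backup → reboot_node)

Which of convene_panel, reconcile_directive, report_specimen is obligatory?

reconcile_directive

Premise 7, F(not reboot_node), is equivalent to O(reboot_node).
Premise 10 is O(notify_backup → not reboot_node); contrapositively O(reboot_node → not notify_backup). Since O(reboot_node) holds, K gives O(not notify_backup).
Premise 3, O(not serve_notice → notify_backup), contraposes to O(not notify_backup → serve_notice); with O(not notify_backup) we get O(serve_notice).
From O(serve_notice) and premise 4, O(serve_notice → break_seal), we obtain O(break_seal).
Applying K to premise 1 (O(break_seal → sound_alarm)) and O(break_seal) yields O(sound_alarm).
Premise 11 is O(not reconcile_directive → not sound_alarm); contrapositively O(sound_alarm → reconcile_directive). Since O(sound_alarm) holds, K gives O(reconcile_directive).
So O(reconcile_directive) holds — reconcile_directive is obligatory. None of the other listed options is made obligatory by any chain of premises.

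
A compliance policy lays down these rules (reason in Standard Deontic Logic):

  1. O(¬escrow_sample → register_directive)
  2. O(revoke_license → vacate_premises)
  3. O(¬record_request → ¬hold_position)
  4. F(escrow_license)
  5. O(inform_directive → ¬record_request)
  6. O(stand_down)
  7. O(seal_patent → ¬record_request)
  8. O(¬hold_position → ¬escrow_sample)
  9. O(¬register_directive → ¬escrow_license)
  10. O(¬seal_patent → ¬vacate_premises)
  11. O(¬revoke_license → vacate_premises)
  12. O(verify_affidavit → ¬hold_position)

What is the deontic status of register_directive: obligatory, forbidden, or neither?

Obligatory

Premises 11 and 2 cover both cases: O(¬revoke_license → vacate_premises) and O(revoke_license → vacate_premises). Since ¬revoke_license ∨ revoke_license is a tautology, O(vacate_premises) follows.
Premise 10, O(¬seal_patent → ¬vacate_premises), contraposes to O(vacate_premises → seal_patent); with O(vacate_premises) we get O(seal_patent).
Applying K to premise 7 (O(seal_patent → ¬record_request)) and O(seal_patent) yields O(¬record_request).
Applying K to premise 3 (O(¬record_request → ¬hold_position)) and O(¬record_request) yields O(¬hold_position).
With premise 8, O(¬hold_position → ¬escrow_sample), the K-axiom yields O(¬escrow_sample).
Premise 1 is O(¬escrow_sample → register_directive); since O(¬escrow_sample), deontic closure gives O(register_directive).
Premises 4, 5, 6, 9, 12 do not contribute to this derivation.
Hence register_directive is obligatory.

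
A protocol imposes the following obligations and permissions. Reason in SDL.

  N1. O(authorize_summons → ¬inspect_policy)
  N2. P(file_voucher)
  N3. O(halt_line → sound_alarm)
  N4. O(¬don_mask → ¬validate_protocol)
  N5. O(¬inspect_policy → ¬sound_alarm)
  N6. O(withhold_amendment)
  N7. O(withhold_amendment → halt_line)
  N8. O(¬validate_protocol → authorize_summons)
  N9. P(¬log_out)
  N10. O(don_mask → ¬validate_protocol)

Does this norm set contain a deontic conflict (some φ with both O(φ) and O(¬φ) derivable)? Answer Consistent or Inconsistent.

Premises 10 and 4 are O(don_mask → ¬validate_protocol) and O(¬don_mask → ¬validate_protocol); every ideal world satisfies don_mask or ¬don_mask, so in either case ¬validate_protocol holds — hence O(¬validate_protocol).
Applying K to premise 8 (O(¬validate_protocol → authorize_summons)) and O(¬validate_protocol) yields O(authorize_summons).
Applying K to premise 1 (O(authorize_summons → ¬inspect_policy)) and O(authorize_summons) yields O(¬inspect_policy).
With premise 5, O(¬inspect_policy → ¬sound_alarm), the K-axiom yields O(¬sound_alarm).
The contrapositive of premise 3 (O(halt_line → sound_alarm)) is O(¬sound_alarm → ¬halt_line), and O(¬sound_alarm) is already established, so O(¬halt_line).
Premise 7 is O(withhold_amendment → halt_line); contrapositively O(¬halt_line → ¬withhold_amendment). Since O(¬halt_line) holds, K gives O(¬withhold_amendment).
But premise 6 directly asserts O(withhold_amendment).
We now have both O(¬withhold_amendment) and O(withhold_amendment) — withhold_amendment is simultaneously obligatory and forbidden, violating the D-axiom.

Inconsistent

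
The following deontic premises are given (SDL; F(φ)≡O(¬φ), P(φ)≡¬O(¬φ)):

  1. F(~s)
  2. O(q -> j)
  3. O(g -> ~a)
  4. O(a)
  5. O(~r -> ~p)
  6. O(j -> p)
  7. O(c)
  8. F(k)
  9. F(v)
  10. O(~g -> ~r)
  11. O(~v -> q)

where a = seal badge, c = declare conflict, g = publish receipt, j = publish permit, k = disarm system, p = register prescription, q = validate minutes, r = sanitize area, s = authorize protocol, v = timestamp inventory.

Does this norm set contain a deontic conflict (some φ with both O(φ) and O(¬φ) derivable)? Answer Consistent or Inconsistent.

Premise 9 is F(v), i.e. O(~v).
Applying K to premise 11 (O(~v -> q)) and O(~v) yields O(q).
With premise 2, O(q -> j), the K-axiom yields O(j).
Premise 6 is O(j -> p); since O(j), deontic closure gives O(p).
Premise 5 is O(~r -> ~p); contrapositively O(p -> r). Since O(p) holds, K gives O(r).
Premise 10 is O(~g -> ~r); contrapositively O(r -> g). Since O(r) holds, K gives O(g).
From O(g) and premise 3, O(g -> ~a), we obtain O(~a).
However, premise 4 gives O(a).
We now have both O(~a) and O(a) — a is simultaneously obligatory and forbidden, violating the D-axiom.

Inconsistent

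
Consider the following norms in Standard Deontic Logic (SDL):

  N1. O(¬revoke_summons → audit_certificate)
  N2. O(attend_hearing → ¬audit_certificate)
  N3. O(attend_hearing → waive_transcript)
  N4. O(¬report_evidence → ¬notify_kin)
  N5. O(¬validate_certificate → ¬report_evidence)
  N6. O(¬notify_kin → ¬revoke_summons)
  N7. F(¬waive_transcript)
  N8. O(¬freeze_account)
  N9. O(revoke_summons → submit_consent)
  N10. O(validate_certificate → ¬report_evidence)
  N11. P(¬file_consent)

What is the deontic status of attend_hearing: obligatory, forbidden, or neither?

Forbidden

Premises 10 and 5 are O(validate_certificate → ¬report_evidence) and O(¬validate_certificate → ¬report_evidence); every ideal world satisfies validate_certificate or ¬validate_certificate, so in either case ¬report_evidence holds — hence O(¬report_evidence).
Premise 4 is O(¬report_evidence → ¬notify_kin); since O(¬report_evidence), deontic closure gives O(¬notify_kin).
From O(¬notify_kin) and premise 6, O(¬notify_kin → ¬revoke_summons), we obtain O(¬revoke_summons).
Premise 1 is O(¬revoke_summons → audit_certificate); since O(¬revoke_summons), deontic closure gives O(audit_certificate).
Premise 2 is O(attend_hearing → ¬audit_certificate); contrapositively O(audit_certificate → ¬attend_hearing). Since O(audit_certificate) holds, K gives O(¬attend_hearing).
Premises 3, 7, 8, 9, 11 do not contribute to this derivation.
Thus O(¬attend_hearing), which is F(attend_hearing): attend_hearing is forbidden.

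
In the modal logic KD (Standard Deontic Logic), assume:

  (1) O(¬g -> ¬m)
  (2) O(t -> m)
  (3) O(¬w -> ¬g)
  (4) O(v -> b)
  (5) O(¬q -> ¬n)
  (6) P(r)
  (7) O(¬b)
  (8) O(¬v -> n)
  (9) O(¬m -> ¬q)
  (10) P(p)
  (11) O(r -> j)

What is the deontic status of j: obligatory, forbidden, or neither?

Premise 11 is O(r -> j), but O(r) is not derivable from the premises (the permission P(r) asserts only ¬O(¬r), not O(r)), so it does not yield O(j).
No premise or chain of K-axiom applications forces O(j), and none forces O(¬j). So j is neither obligatory nor forbidden under these norms.

Neither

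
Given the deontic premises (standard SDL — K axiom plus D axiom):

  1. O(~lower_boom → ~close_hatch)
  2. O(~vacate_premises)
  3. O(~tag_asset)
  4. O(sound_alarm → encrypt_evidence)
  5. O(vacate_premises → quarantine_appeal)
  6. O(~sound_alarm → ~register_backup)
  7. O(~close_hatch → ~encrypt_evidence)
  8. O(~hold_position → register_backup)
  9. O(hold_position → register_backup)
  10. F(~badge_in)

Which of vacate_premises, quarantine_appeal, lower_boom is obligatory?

Premises 8 and 9 cover both cases: O(~hold_position → register_backup) and O(hold_position → register_backup). Since ~hold_position ∨ hold_position is a tautology, O(register_backup) follows.
Premise 6, O(~sound_alarm → ~register_backup), contraposes to O(register_backup → sound_alarm); with O(register_backup) we get O(sound_alarm).
From O(sound_alarm) and premise 4, O(sound_alarm → encrypt_evidence), we obtain O(encrypt_evidence).
The contrapositive of premise 7 (O(~close_hatch → ~encrypt_evidence)) is O(encrypt_evidence → close_hatch), and O(encrypt_evidence) is already established, so O(close_hatch).
The contrapositive of premise 1 (O(~lower_boom → ~close_hatch)) is O(close_hatch → lower_boom), and O(close_hatch) is already established, so O(lower_boom).
So O(lower_boom) holds — lower_boom is obligatory. None of the other listed options is made obligatory by any chain of premises.

lower_boom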